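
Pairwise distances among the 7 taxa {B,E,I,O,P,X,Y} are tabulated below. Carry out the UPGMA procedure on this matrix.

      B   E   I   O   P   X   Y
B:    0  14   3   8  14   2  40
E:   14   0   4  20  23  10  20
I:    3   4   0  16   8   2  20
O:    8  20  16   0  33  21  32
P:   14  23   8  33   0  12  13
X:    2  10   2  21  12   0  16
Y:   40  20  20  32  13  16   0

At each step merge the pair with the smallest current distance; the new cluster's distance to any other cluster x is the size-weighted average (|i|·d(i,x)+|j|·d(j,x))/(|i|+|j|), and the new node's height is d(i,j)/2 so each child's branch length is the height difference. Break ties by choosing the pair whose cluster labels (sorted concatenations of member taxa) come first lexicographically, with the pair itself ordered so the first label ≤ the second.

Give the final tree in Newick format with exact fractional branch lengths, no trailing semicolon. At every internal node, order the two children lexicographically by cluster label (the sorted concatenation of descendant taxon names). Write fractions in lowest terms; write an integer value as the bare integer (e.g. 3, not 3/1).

iteration 1: select B,X (d=2); attach at lengths (1, 1); label the merged cluster BX
  updated: d(BX,E)=12, d(BX,I)=5/2, d(BX,O)=29/2, d(BX,P)=13, d(BX,Y)=28
iteration 2: select BX,I (d=5/2); attach at lengths (1/4, 5/4); label the merged cluster BIX
  updated: d(BIX,E)=28/3, d(BIX,O)=15, d(BIX,P)=34/3, d(BIX,Y)=76/3
iteration 3: select BIX,E (d=28/3); attach at lengths (41/12, 14/3); label the merged cluster BEIX
  updated: d(BEIX,O)=65/4, d(BEIX,P)=57/4, d(BEIX,Y)=24
iteration 4: select P,Y (d=13); attach at lengths (13/2, 13/2); label the merged cluster PY
  updated: d(BEIX,PY)=153/8, d(O,PY)=65/2
iteration 5: select BEIX,O (d=65/4); attach at lengths (83/24, 65/8); label the merged cluster BEIOX
  updated: d(BEIOX,PY)=109/5
iteration 6: select BEIOX,PY (d=109/5); attach at lengths (111/40, 22/5); label the merged cluster BEIOPXY
final tree: (((((B:1,X:1):1/4,I:5/4):41/12,E:14/3):83/24,O:65/8):111/40,(P:13/2,Y:13/2):22/5)
total length: 5201/120

(((((B:1,X:1):1/4,I:5/4):41/12,E:14/3):83/24,O:65/8):111/40,(P:13/2,Y:13/2):22/5)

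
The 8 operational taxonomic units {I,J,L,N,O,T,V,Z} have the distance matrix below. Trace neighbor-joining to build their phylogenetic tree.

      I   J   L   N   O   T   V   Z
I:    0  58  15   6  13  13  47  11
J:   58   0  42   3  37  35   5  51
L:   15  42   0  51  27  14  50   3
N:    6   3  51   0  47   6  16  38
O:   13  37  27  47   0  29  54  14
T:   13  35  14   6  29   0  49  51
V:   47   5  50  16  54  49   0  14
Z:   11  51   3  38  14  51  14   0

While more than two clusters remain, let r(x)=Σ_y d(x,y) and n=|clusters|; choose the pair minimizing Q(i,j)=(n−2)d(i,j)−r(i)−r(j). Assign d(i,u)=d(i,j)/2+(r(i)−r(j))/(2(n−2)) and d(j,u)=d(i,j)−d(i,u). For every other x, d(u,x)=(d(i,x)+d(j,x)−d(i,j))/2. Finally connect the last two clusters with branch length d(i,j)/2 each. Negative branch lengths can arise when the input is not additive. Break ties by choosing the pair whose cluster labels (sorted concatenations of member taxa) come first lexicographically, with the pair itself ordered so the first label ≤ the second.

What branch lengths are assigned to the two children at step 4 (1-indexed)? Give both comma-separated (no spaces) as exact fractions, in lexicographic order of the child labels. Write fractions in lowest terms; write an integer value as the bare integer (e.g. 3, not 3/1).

113/48,31/48

iteration 1: select J,V (d=5, Q=-436); attach at lengths (13/6, 17/6); label the merged cluster JV
  updated: d(I,JV)=50, d(JV,L)=87/2, d(JV,N)=7, d(JV,O)=43, d(JV,T)=79/2, d(JV,Z)=30
iteration 2: select JV,N (d=7, Q=-333); attach at lengths (93/10, -23/10); label the merged cluster JNV
  updated: d(I,JNV)=49/2, d(JNV,L)=175/4, d(JNV,O)=83/2, d(JNV,T)=77/4, d(JNV,Z)=61/2
iteration 3: select JNV,T (d=77/4, Q=-835/4); attach at lengths (441/32, 175/32); label the merged cluster JNTV
  updated: d(I,JNTV)=73/8, d(JNTV,L)=77/4, d(JNTV,O)=205/8, d(JNTV,Z)=249/8
iteration 4: select L,Z (d=3, Q=-915/8); attach at lengths (113/48, 31/48); label the merged cluster LZ
  updated: d(I,LZ)=23/2, d(JNTV,LZ)=379/16, d(LZ,O)=19
iteration 5: select I,JNTV (d=73/8, Q=-1181/16); attach at lengths (-105/64, 689/64); label the merged cluster IJNTV
  updated: d(IJNTV,LZ)=417/32, d(IJNTV,O)=59/4
iteration 6: select IJNTV,LZ (d=417/32, Q=-1497/32); attach at lengths (281/64, 553/64); label the merged cluster IJLNTVZ
  updated: d(IJLNTVZ,O)=663/64
iteration 7: select IJLNTVZ,O (d=663/64); attach at lengths (663/128, 663/128); label the merged cluster IJLNOTVZ
final tree: (((I:-105/64,(((J:13/6,V:17/6):93/10,N:-23/10):441/32,T:175/32):689/64):281/64,(L:113/48,Z:31/48):553/64):663/128,O:663/128)
total length: 4273/64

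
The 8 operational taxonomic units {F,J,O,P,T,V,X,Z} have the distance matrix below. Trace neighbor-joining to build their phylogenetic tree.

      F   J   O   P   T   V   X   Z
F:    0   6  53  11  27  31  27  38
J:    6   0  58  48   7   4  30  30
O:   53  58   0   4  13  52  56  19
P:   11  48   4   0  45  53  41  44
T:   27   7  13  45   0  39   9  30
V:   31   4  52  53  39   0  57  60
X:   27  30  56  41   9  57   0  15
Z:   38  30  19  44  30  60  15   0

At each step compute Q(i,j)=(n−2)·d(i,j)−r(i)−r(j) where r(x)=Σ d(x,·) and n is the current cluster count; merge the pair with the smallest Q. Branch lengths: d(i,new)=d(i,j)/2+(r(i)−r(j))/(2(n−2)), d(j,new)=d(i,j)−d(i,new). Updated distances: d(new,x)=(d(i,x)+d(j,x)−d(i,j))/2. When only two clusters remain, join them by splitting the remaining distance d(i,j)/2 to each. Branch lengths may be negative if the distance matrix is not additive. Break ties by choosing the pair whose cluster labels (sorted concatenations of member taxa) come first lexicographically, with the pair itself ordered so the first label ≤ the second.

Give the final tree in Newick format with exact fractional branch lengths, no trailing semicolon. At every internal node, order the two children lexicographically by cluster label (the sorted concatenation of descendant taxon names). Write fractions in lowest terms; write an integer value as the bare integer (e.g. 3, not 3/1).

((((F:135/32,(J:-187/20,V:267/20):393/32):337/32,(O:11/4,P:5/4):659/32):69/32,T:117/32):267/64,(X:139/24,Z:221/24):267/64)

iteration 1: select O,P (d=4, Q=-477); attach at lengths (11/4, 5/4); label the merged cluster OP
  updated: d(F,OP)=30, d(J,OP)=51, d(OP,T)=27, d(OP,V)=101/2, d(OP,X)=93/2, d(OP,Z)=59/2
iteration 2: select J,V (d=4, Q=-699/2); attach at lengths (-187/20, 267/20); label the merged cluster JV
  updated: d(F,JV)=33/2, d(JV,OP)=195/4, d(JV,T)=21, d(JV,X)=83/2, d(JV,Z)=43
iteration 3: select F,JV (d=33/2, Q=-973/4); attach at lengths (135/32, 393/32); label the merged cluster FJV
  updated: d(FJV,OP)=249/8, d(FJV,T)=63/4, d(FJV,X)=26, d(FJV,Z)=129/4
iteration 4: select X,Z (d=15, Q=-633/4); attach at lengths (139/24, 221/24); label the merged cluster XZ
  updated: d(FJV,XZ)=173/8, d(OP,XZ)=61/2, d(T,XZ)=12
iteration 5: select FJV,OP (d=249/8, Q=-759/8); attach at lengths (337/32, 659/32); label the merged cluster FJOPV
  updated: d(FJOPV,T)=93/16, d(FJOPV,XZ)=21/2
iteration 6: select FJOPV,T (d=93/16, Q=-453/16); attach at lengths (69/32, 117/32); label the merged cluster FJOPTV
  updated: d(FJOPTV,XZ)=267/32
iteration 7: select FJOPTV,XZ (d=267/32); attach at lengths (267/64, 267/64); label the merged cluster FJOPTVXZ
final tree: ((((F:135/32,(J:-187/20,V:267/20):393/32):337/32,(O:11/4,P:5/4):659/32):69/32,T:117/32):267/64,(X:139/24,Z:221/24):267/64)
total length: 2713/32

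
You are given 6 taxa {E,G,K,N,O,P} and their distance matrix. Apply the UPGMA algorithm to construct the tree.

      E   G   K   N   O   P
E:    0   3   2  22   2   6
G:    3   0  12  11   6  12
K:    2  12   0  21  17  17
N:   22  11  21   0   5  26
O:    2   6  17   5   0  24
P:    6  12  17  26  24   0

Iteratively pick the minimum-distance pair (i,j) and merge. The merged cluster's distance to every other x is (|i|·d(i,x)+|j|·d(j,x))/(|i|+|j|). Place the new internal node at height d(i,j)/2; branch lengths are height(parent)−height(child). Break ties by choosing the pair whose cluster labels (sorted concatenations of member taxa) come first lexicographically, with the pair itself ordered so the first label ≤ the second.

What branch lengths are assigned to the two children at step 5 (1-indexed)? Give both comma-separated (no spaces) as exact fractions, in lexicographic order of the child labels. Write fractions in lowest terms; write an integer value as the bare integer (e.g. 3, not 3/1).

107/48,89/16

1. join E+K (d=2) ⇒ EK; edges |E|=1, |K|=1
  updated: d(EK,G)=15/2, d(EK,N)=43/2, d(EK,O)=19/2, d(EK,P)=23/2
2. join N+O (d=5) ⇒ NO; edges |N|=5/2, |O|=5/2
  updated: d(EK,NO)=31/2, d(G,NO)=17/2, d(NO,P)=25
3. join EK+G (d=15/2) ⇒ EGK; edges |EK|=11/4, |G|=15/4
  updated: d(EGK,NO)=79/6, d(EGK,P)=35/3
4. join EGK+P (d=35/3) ⇒ EGKP; edges |EGK|=25/12, |P|=35/6
  updated: d(EGKP,NO)=129/8
5. join EGKP+NO (d=129/8) ⇒ EGKNOP; edges |EGKP|=107/48, |NO|=89/16
final tree: ((((E:1,K:1):11/4,G:15/4):25/12,P:35/6):107/48,(N:5/2,O:5/2):89/16)
total length: 701/24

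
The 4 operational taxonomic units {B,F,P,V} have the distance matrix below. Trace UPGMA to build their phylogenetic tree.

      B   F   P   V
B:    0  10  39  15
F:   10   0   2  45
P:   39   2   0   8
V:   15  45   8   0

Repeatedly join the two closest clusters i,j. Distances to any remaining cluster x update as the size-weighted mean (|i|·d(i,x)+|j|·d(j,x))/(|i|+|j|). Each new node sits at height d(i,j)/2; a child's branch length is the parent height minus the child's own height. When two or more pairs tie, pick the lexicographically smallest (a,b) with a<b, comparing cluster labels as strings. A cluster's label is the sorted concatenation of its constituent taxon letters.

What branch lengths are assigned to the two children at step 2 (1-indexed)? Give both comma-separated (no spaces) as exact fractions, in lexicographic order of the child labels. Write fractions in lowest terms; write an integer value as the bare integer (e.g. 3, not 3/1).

1. join F+P (d=2) ⇒ FP; edges |F|=1, |P|=1
  updated: d(B,FP)=49/2, d(FP,V)=53/2
2. join B+V (d=15) ⇒ BV; edges |B|=15/2, |V|=15/2
  updated: d(BV,FP)=51/2
3. join BV+FP (d=51/2) ⇒ BFPV; edges |BV|=21/4, |FP|=47/4
final tree: ((B:15/2,V:15/2):21/4,(F:1,P:1):47/4)
total length: 34

15/2,15/2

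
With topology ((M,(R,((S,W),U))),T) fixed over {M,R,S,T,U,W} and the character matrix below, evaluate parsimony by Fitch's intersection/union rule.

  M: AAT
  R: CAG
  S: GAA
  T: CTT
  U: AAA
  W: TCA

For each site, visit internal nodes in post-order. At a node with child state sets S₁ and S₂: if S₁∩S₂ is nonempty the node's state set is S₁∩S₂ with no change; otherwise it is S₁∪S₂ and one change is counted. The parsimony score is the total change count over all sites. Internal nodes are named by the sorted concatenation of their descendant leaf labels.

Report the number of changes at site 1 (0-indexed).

2

SW@0: {G} ∪ {T} = {G,T} (union, +1)
SUW@0: {G,T} ∪ {A} = {A,G,T} (union, +1)
RSUW@0: {C} ∪ {A,G,T} = {A,C,G,T} (union, +1)
MRSUW@0: {A} ∩ {A,C,G,T} = {A} (intersection, +0)
MRSTUW@0: {A} ∪ {C} = {A,C} (union, +1)
SW@1: {A} ∪ {C} = {A,C} (union, +1)
SUW@1: {A,C} ∩ {A} = {A} (intersection, +0)
RSUW@1: {A} ∩ {A} = {A} (intersection, +0)
MRSUW@1: {A} ∩ {A} = {A} (intersection, +0)
MRSTUW@1: {A} ∪ {T} = {A,T} (union, +1)
SW@2: {A} ∩ {A} = {A} (intersection, +0)
SUW@2: {A} ∩ {A} = {A} (intersection, +0)
RSUW@2: {G} ∪ {A} = {A,G} (union, +1)
MRSUW@2: {T} ∪ {A,G} = {A,G,T} (union, +1)
MRSTUW@2: {A,G,T} ∩ {T} = {T} (intersection, +0)
per-site changes: [4, 2, 2]; total = 8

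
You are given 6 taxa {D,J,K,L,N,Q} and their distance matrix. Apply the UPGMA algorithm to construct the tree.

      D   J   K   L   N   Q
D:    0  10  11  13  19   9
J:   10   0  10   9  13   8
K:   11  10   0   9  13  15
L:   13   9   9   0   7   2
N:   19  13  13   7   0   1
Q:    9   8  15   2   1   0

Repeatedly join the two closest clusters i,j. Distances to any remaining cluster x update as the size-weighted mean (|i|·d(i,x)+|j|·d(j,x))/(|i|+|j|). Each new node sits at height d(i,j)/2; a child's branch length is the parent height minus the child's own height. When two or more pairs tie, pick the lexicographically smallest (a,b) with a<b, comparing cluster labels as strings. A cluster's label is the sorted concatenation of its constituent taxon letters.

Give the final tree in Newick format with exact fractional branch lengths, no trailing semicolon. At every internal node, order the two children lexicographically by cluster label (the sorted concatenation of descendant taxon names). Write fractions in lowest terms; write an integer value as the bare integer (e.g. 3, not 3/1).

1. join N+Q (d=1) ⇒ NQ; edges |N|=1/2, |Q|=1/2
  updated: d(D,NQ)=14, d(J,NQ)=21/2, d(K,NQ)=14, d(L,NQ)=9/2
2. join L+NQ (d=9/2) ⇒ LNQ; edges |L|=9/4, |NQ|=7/4
  updated: d(D,LNQ)=41/3, d(J,LNQ)=10, d(K,LNQ)=37/3
3. join D+J (d=10) ⇒ DJ; edges |D|=5, |J|=5
  updated: d(DJ,K)=21/2, d(DJ,LNQ)=71/6
4. join DJ+K (d=21/2) ⇒ DJK; edges |DJ|=1/4, |K|=21/4
  updated: d(DJK,LNQ)=12
5. join DJK+LNQ (d=12) ⇒ DJKLNQ; edges |DJK|=3/4, |LNQ|=15/4
final tree: (((D:5,J:5):1/4,K:21/4):3/4,(L:9/4,(N:1/2,Q:1/2):7/4):15/4)
total length: 25

(((D:5,J:5):1/4,K:21/4):3/4,(L:9/4,(N:1/2,Q:1/2):7/4):15/4)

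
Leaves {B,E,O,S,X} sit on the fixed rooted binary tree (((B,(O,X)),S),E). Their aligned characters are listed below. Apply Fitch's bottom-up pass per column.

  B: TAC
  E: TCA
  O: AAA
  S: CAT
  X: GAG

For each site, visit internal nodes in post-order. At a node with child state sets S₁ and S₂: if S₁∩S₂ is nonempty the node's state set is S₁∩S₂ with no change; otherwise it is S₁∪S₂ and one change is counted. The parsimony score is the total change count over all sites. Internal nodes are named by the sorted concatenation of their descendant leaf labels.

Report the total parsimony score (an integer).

OX@0: {A} ∪ {G} = {A,G} (union, +1)
BOX@0: {T} ∪ {A,G} = {A,G,T} (union, +1)
BOSX@0: {A,G,T} ∪ {C} = {A,C,G,T} (union, +1)
BEOSX@0: {A,C,G,T} ∩ {T} = {T} (intersection, +0)
OX@1: {A} ∩ {A} = {A} (intersection, +0)
BOX@1: {A} ∩ {A} = {A} (intersection, +0)
BOSX@1: {A} ∩ {A} = {A} (intersection, +0)
BEOSX@1: {A} ∪ {C} = {A,C} (union, +1)
OX@2: {A} ∪ {G} = {A,G} (union, +1)
BOX@2: {C} ∪ {A,G} = {A,C,G} (union, +1)
BOSX@2: {A,C,G} ∪ {T} = {A,C,G,T} (union, +1)
BEOSX@2: {A,C,G,T} ∩ {A} = {A} (intersection, +0)
per-site changes: [3, 1, 3]; total = 7

7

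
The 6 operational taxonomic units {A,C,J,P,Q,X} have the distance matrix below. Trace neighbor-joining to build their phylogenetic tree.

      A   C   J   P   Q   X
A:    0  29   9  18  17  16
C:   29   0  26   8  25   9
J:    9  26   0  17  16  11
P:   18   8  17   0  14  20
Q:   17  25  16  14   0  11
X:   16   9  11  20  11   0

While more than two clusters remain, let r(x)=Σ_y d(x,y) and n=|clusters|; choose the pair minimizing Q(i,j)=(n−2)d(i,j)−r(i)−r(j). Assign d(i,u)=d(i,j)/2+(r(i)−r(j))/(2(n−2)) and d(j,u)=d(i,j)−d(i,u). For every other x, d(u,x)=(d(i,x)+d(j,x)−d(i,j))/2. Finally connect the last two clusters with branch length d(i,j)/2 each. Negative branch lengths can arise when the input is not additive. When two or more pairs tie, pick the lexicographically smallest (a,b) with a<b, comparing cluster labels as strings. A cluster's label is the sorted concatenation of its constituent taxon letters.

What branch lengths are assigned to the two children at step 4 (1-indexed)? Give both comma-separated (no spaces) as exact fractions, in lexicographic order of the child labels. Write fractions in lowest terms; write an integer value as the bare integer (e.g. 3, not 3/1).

1. join C+P (d=8, Q=-142) ⇒ CP; edges |C|=13/2, |P|=3/2
  updated: d(A,CP)=39/2, d(CP,J)=35/2, d(CP,Q)=31/2, d(CP,X)=21/2
2. join A+J (d=9, Q=-88) ⇒ AJ; edges |A|=35/6, |J|=19/6
  updated: d(AJ,CP)=14, d(AJ,Q)=12, d(AJ,X)=9
3. join AJ+Q (d=12, Q=-99/2) ⇒ AJQ; edges |AJ|=41/8, |Q|=55/8
  updated: d(AJQ,CP)=35/4, d(AJQ,X)=4
4. join AJQ+CP (d=35/4, Q=-93/4) ⇒ ACJPQ; edges |AJQ|=9/8, |CP|=61/8
  updated: d(ACJPQ,X)=23/8
5. join ACJPQ+X (d=23/8) ⇒ ACJPQX; edges |ACJPQ|=23/16, |X|=23/16
final tree: ((((A:35/6,J:19/6):41/8,Q:55/8):9/8,(C:13/2,P:3/2):61/8):23/16,X:23/16)
total length: 325/8

9/8,61/8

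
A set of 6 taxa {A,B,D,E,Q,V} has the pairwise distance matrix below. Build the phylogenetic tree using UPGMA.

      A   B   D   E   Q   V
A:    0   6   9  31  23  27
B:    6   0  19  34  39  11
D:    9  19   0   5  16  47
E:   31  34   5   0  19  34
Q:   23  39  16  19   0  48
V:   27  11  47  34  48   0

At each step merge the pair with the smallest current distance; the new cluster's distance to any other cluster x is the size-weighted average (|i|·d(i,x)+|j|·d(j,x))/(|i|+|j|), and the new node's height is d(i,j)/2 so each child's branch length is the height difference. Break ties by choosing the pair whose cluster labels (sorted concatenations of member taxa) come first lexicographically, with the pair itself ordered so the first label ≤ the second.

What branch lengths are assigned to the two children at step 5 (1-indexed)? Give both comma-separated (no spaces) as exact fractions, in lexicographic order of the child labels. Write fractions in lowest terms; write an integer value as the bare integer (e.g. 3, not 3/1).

step 1: merge (D,E) at d=5; branch lengths D→5/2, E→5/2; new cluster DE
  updated: d(A,DE)=20, d(B,DE)=53/2, d(DE,Q)=35/2, d(DE,V)=81/2
step 2: merge (A,B) at d=6; branch lengths A→3, B→3; new cluster AB
  updated: d(AB,DE)=93/4, d(AB,Q)=31, d(AB,V)=19
step 3: merge (DE,Q) at d=35/2; branch lengths DE→25/4, Q→35/4; new cluster DEQ
  updated: d(AB,DEQ)=155/6, d(DEQ,V)=43
step 4: merge (AB,V) at d=19; branch lengths AB→13/2, V→19/2; new cluster ABV
  updated: d(ABV,DEQ)=284/9
step 5: merge (ABV,DEQ) at d=284/9; branch lengths ABV→113/18, DEQ→253/36; new cluster ABDEQV
final tree: (((A:3,B:3):13/2,V:19/2):113/18,((D:5/2,E:5/2):25/4,Q:35/4):253/36)
total length: 1991/36

113/18,253/36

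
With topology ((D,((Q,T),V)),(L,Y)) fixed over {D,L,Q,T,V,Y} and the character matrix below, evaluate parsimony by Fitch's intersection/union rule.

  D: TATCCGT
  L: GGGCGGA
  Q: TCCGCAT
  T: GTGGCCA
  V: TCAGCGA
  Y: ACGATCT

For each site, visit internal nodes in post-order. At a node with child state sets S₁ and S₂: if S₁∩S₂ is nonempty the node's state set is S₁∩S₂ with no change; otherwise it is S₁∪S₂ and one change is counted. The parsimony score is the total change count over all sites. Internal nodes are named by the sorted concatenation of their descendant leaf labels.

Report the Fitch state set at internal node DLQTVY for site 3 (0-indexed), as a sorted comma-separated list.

C

QT@0: {T} ∪ {G} = {G,T} (union, +1)
QTV@0: {G,T} ∩ {T} = {T} (intersection, +0)
DQTV@0: {T} ∩ {T} = {T} (intersection, +0)
LY@0: {G} ∪ {A} = {A,G} (union, +1)
DLQTVY@0: {T} ∪ {A,G} = {A,G,T} (union, +1)
QT@1: {C} ∪ {T} = {C,T} (union, +1)
QTV@1: {C,T} ∩ {C} = {C} (intersection, +0)
DQTV@1: {A} ∪ {C} = {A,C} (union, +1)
LY@1: {G} ∪ {C} = {C,G} (union, +1)
DLQTVY@1: {A,C} ∩ {C,G} = {C} (intersection, +0)
QT@2: {C} ∪ {G} = {C,G} (union, +1)
QTV@2: {C,G} ∪ {A} = {A,C,G} (union, +1)
DQTV@2: {T} ∪ {A,C,G} = {A,C,G,T} (union, +1)
LY@2: {G} ∩ {G} = {G} (intersection, +0)
DLQTVY@2: {A,C,G,T} ∩ {G} = {G} (intersection, +0)
QT@3: {G} ∩ {G} = {G} (intersection, +0)
QTV@3: {G} ∩ {G} = {G} (intersection, +0)
DQTV@3: {C} ∪ {G} = {C,G} (union, +1)
LY@3: {C} ∪ {A} = {A,C} (union, +1)
DLQTVY@3: {C,G} ∩ {A,C} = {C} (intersection, +0)
QT@4: {C} ∩ {C} = {C} (intersection, +0)
QTV@4: {C} ∩ {C} = {C} (intersection, +0)
DQTV@4: {C} ∩ {C} = {C} (intersection, +0)
LY@4: {G} ∪ {T} = {G,T} (union, +1)
DLQTVY@4: {C} ∪ {G,T} = {C,G,T} (union, +1)
QT@5: {A} ∪ {C} = {A,C} (union, +1)
QTV@5: {A,C} ∪ {G} = {A,C,G} (union, +1)
DQTV@5: {G} ∩ {A,C,G} = {G} (intersection, +0)
LY@5: {G} ∪ {C} = {C,G} (union, +1)
DLQTVY@5: {G} ∩ {C,G} = {G} (intersection, +0)
QT@6: {T} ∪ {A} = {A,T} (union, +1)
QTV@6: {A,T} ∩ {A} = {A} (intersection, +0)
DQTV@6: {T} ∪ {A} = {A,T} (union, +1)
LY@6: {A} ∪ {T} = {A,T} (union, +1)
DLQTVY@6: {A,T} ∩ {A,T} = {A,T} (intersection, +0)
per-site changes: [3, 3, 3, 2, 2, 3, 3]; total = 19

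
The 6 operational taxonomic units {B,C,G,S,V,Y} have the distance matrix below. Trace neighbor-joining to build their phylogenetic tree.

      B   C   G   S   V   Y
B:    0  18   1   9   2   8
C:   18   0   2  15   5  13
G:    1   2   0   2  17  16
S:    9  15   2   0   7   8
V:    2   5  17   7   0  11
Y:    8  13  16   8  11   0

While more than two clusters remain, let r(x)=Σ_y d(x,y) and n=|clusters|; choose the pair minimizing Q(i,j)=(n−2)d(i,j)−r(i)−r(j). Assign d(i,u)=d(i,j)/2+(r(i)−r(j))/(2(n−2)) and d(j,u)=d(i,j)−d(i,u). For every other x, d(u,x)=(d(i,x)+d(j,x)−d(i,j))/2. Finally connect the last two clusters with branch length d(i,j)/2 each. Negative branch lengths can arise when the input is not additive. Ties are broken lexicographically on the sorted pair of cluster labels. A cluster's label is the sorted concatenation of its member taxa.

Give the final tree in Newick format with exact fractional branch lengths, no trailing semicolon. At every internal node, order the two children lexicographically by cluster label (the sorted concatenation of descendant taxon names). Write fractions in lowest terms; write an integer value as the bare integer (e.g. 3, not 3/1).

((((B:7/12,V:17/12):43/16,Y:93/16):19/16,(C:23/8,G:-7/8):87/16):33/32,S:33/32)

1. join C+G (d=2, Q=-83) ⇒ CG; edges |C|=23/8, |G|=-7/8
  updated: d(B,CG)=17/2, d(CG,S)=15/2, d(CG,V)=10, d(CG,Y)=27/2
2. join B+V (d=2, Q=-103/2) ⇒ BV; edges |B|=7/12, |V|=17/12
  updated: d(BV,CG)=33/4, d(BV,S)=7, d(BV,Y)=17/2
3. join BV+Y (d=17/2, Q=-147/4) ⇒ BVY; edges |BV|=43/16, |Y|=93/16
  updated: d(BVY,CG)=53/8, d(BVY,S)=13/4
4. join BVY+CG (d=53/8, Q=-139/8) ⇒ BCGVY; edges |BVY|=19/16, |CG|=87/16
  updated: d(BCGVY,S)=33/16
5. join BCGVY+S (d=33/16) ⇒ BCGSVY; edges |BCGVY|=33/32, |S|=33/32
final tree: ((((B:7/12,V:17/12):43/16,Y:93/16):19/16,(C:23/8,G:-7/8):87/16):33/32,S:33/32)
total length: 339/16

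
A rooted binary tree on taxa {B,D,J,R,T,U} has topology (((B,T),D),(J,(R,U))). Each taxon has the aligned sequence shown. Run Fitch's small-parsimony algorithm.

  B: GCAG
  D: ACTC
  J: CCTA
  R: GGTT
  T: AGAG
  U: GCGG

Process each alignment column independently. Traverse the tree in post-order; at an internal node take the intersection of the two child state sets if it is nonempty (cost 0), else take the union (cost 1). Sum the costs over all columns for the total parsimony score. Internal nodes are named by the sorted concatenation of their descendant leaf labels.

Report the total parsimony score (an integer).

site 0, node BT: B={G} ∪ T={A} → {A,G} (+1)
site 0, node BDT: BT={A,G} ∩ D={A} → {A} (+0)
site 0, node RU: R={G} ∩ U={G} → {G} (+0)
site 0, node JRU: J={C} ∪ RU={G} → {C,G} (+1)
site 0, node BDJRTU: BDT={A} ∪ JRU={C,G} → {A,C,G} (+1)
site 1, node BT: B={C} ∪ T={G} → {C,G} (+1)
site 1, node BDT: BT={C,G} ∩ D={C} → {C} (+0)
site 1, node RU: R={G} ∪ U={C} → {C,G} (+1)
site 1, node JRU: J={C} ∩ RU={C,G} → {C} (+0)
site 1, node BDJRTU: BDT={C} ∩ JRU={C} → {C} (+0)
site 2, node BT: B={A} ∩ T={A} → {A} (+0)
site 2, node BDT: BT={A} ∪ D={T} → {A,T} (+1)
site 2, node RU: R={T} ∪ U={G} → {G,T} (+1)
site 2, node JRU: J={T} ∩ RU={G,T} → {T} (+0)
site 2, node BDJRTU: BDT={A,T} ∩ JRU={T} → {T} (+0)
site 3, node BT: B={G} ∩ T={G} → {G} (+0)
site 3, node BDT: BT={G} ∪ D={C} → {C,G} (+1)
site 3, node RU: R={T} ∪ U={G} → {G,T} (+1)
site 3, node JRU: J={A} ∪ RU={G,T} → {A,G,T} (+1)
site 3, node BDJRTU: BDT={C,G} ∩ JRU={A,G,T} → {G} (+0)
per-site changes: [3, 2, 2, 3]; total = 10

10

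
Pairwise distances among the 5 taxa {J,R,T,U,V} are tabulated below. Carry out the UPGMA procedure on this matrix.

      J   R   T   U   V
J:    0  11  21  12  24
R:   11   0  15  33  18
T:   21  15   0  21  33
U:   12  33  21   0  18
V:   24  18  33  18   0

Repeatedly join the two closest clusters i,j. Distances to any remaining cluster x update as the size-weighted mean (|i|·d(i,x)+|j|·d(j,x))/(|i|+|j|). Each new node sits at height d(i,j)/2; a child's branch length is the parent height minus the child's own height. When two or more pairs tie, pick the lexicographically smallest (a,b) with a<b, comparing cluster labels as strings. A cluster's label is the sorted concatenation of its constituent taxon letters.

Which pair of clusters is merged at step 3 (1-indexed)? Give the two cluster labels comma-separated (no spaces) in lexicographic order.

U,V

1. join J+R (d=11) ⇒ JR; edges |J|=11/2, |R|=11/2
  updated: d(JR,T)=18, d(JR,U)=45/2, d(JR,V)=21
2. join JR+T (d=18) ⇒ JRT; edges |JR|=7/2, |T|=9
  updated: d(JRT,U)=22, d(JRT,V)=25
3. join U+V (d=18) ⇒ UV; edges |U|=9, |V|=9
  updated: d(JRT,UV)=47/2
4. join JRT+UV (d=47/2) ⇒ JRTUV; edges |JRT|=11/4, |UV|=11/4
final tree: (((J:11/2,R:11/2):7/2,T:9):11/4,(U:9,V:9):11/4)
total length: 47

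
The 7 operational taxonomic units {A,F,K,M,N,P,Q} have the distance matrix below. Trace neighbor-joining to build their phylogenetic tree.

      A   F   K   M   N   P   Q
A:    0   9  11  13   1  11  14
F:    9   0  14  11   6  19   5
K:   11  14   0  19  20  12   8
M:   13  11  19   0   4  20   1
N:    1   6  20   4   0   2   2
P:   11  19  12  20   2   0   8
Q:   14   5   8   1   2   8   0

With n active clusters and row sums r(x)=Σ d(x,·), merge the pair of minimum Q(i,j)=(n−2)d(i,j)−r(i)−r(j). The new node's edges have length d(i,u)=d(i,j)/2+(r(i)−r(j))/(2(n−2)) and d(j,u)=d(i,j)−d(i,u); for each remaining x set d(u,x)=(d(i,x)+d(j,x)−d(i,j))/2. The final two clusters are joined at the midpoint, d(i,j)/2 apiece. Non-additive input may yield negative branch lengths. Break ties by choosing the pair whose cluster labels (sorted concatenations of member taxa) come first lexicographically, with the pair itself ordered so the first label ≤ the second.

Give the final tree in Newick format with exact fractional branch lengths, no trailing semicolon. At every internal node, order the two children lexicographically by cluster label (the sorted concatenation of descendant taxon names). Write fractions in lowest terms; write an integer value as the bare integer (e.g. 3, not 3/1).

((((A:29/12,(N:-9/4,P:17/4):31/12):37/16,K:131/16):25/16,F:65/16):55/32,(M:7/2,Q:-5/2):55/32)

iteration 1: select M,Q (d=1, Q=-101); attach at lengths (7/2, -5/2); label the merged cluster MQ
  updated: d(A,MQ)=13, d(F,MQ)=15/2, d(K,MQ)=13, d(MQ,N)=5/2, d(MQ,P)=27/2
iteration 2: select N,P (d=2, Q=-81); attach at lengths (-9/4, 17/4); label the merged cluster NP
  updated: d(A,NP)=5, d(F,NP)=23/2, d(K,NP)=15, d(MQ,NP)=7
iteration 3: select A,NP (d=5, Q=-123/2); attach at lengths (29/12, 31/12); label the merged cluster ANP
  updated: d(ANP,F)=31/4, d(ANP,K)=21/2, d(ANP,MQ)=15/2
iteration 4: select ANP,K (d=21/2, Q=-169/4); attach at lengths (37/16, 131/16); label the merged cluster AKNP
  updated: d(AKNP,F)=45/8, d(AKNP,MQ)=5
iteration 5: select AKNP,F (d=45/8, Q=-145/8); attach at lengths (25/16, 65/16); label the merged cluster AFKNP
  updated: d(AFKNP,MQ)=55/16
iteration 6: select AFKNP,MQ (d=55/16); attach at lengths (55/32, 55/32); label the merged cluster AFKMNPQ
final tree: ((((A:29/12,(N:-9/4,P:17/4):31/12):37/16,K:131/16):25/16,F:65/16):55/32,(M:7/2,Q:-5/2):55/32)
total length: 441/16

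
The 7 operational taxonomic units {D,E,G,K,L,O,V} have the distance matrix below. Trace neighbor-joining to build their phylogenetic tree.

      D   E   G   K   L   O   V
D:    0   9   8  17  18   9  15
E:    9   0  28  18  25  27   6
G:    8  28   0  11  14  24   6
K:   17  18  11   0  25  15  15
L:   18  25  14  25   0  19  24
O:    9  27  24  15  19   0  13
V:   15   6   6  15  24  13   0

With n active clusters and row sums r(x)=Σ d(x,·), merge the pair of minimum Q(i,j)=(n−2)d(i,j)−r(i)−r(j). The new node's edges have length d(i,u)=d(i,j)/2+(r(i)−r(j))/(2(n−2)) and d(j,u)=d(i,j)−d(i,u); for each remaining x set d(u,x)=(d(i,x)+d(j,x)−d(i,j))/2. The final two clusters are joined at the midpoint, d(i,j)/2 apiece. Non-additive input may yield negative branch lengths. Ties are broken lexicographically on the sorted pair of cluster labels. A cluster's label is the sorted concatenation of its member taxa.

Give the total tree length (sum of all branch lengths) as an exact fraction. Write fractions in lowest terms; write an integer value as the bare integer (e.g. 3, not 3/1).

785/16

step 1: merge (E,V) at d=6, Q=-162; branch lengths E→32/5, V→-2/5; new cluster EV
  updated: d(D,EV)=9, d(EV,G)=14, d(EV,K)=27/2, d(EV,L)=43/2, d(EV,O)=17
step 2: merge (G,L) at d=14, Q=-225/2; branch lengths G→59/16, L→165/16; new cluster GL
  updated: d(D,GL)=6, d(EV,GL)=43/4, d(GL,K)=11, d(GL,O)=29/2
step 3: merge (D,O) at d=9, Q=-139/2; branch lengths D→25/12, O→83/12; new cluster DO
  updated: d(DO,EV)=17/2, d(DO,GL)=23/4, d(DO,K)=23/2
step 4: merge (DO,GL) at d=23/4, Q=-167/4; branch lengths DO→39/16, GL→53/16; new cluster DGLO
  updated: d(DGLO,EV)=27/4, d(DGLO,K)=67/8
step 5: merge (DGLO,EV) at d=27/4, Q=-229/8; branch lengths DGLO→13/16, EV→95/16; new cluster DEGLOV
  updated: d(DEGLOV,K)=121/16
step 6: merge (DEGLOV,K) at d=121/16; branch lengths DEGLOV→121/32, K→121/32; new cluster DEGKLOV
final tree: ((((D:25/12,O:83/12):39/16,(G:59/16,L:165/16):53/16):13/16,(E:32/5,V:-2/5):95/16):121/32,K:121/32)
total length: 785/16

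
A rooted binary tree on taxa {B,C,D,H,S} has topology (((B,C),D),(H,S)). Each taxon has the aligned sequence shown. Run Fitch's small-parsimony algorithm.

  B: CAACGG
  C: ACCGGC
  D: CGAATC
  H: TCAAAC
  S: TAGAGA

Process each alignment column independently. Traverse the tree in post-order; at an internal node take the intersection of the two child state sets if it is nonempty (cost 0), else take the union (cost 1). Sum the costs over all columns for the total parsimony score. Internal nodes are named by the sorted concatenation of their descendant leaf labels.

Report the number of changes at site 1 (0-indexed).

3

site 0, node BC: B={C} ∪ C={A} → {A,C} (+1)
site 0, node BCD: BC={A,C} ∩ D={C} → {C} (+0)
site 0, node HS: H={T} ∩ S={T} → {T} (+0)
site 0, node BCDHS: BCD={C} ∪ HS={T} → {C,T} (+1)
site 1, node BC: B={A} ∪ C={C} → {A,C} (+1)
site 1, node BCD: BC={A,C} ∪ D={G} → {A,C,G} (+1)
site 1, node HS: H={C} ∪ S={A} → {A,C} (+1)
site 1, node BCDHS: BCD={A,C,G} ∩ HS={A,C} → {A,C} (+0)
site 2, node BC: B={A} ∪ C={C} → {A,C} (+1)
site 2, node BCD: BC={A,C} ∩ D={A} → {A} (+0)
site 2, node HS: H={A} ∪ S={G} → {A,G} (+1)
site 2, node BCDHS: BCD={A} ∩ HS={A,G} → {A} (+0)
site 3, node BC: B={C} ∪ C={G} → {C,G} (+1)
site 3, node BCD: BC={C,G} ∪ D={A} → {A,C,G} (+1)
site 3, node HS: H={A} ∩ S={A} → {A} (+0)
site 3, node BCDHS: BCD={A,C,G} ∩ HS={A} → {A} (+0)
site 4, node BC: B={G} ∩ C={G} → {G} (+0)
site 4, node BCD: BC={G} ∪ D={T} → {G,T} (+1)
site 4, node HS: H={A} ∪ S={G} → {A,G} (+1)
site 4, node BCDHS: BCD={G,T} ∩ HS={A,G} → {G} (+0)
site 5, node BC: B={G} ∪ C={C} → {C,G} (+1)
site 5, node BCD: BC={C,G} ∩ D={C} → {C} (+0)
site 5, node HS: H={C} ∪ S={A} → {A,C} (+1)
site 5, node BCDHS: BCD={C} ∩ HS={A,C} → {C} (+0)
per-site changes: [2, 3, 2, 2, 2, 2]; total = 13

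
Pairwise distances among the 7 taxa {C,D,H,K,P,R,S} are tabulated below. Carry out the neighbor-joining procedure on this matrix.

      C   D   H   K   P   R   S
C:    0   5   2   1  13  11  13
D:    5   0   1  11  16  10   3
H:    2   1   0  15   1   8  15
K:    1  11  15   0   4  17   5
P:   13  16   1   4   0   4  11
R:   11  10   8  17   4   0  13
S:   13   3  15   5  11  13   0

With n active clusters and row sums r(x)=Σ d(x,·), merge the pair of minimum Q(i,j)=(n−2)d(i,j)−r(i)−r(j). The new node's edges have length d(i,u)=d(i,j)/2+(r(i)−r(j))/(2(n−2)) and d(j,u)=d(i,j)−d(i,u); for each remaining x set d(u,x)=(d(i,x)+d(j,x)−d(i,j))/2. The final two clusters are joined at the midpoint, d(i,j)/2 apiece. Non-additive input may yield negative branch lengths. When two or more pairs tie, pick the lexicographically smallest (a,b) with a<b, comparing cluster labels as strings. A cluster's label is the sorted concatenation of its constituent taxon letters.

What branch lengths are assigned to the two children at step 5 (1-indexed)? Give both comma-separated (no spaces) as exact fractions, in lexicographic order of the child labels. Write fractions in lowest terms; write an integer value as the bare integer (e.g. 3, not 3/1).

33/16,-3/16

iteration 1: select C,K (d=1, Q=-93); attach at lengths (-3/10, 13/10); label the merged cluster CK
  updated: d(CK,D)=15/2, d(CK,H)=8, d(CK,P)=8, d(CK,R)=27/2, d(CK,S)=17/2
iteration 2: select D,S (d=3, Q=-76); attach at lengths (-1/8, 25/8); label the merged cluster DS
  updated: d(CK,DS)=13/2, d(DS,H)=13/2, d(DS,P)=12, d(DS,R)=10
iteration 3: select CK,DS (d=13/2, Q=-103/2); attach at lengths (41/12, 37/12); label the merged cluster CDKS
  updated: d(CDKS,H)=4, d(CDKS,P)=27/4, d(CDKS,R)=17/2
iteration 4: select CDKS,H (d=4, Q=-97/4); attach at lengths (57/16, 7/16); label the merged cluster CDHKS
  updated: d(CDHKS,P)=15/8, d(CDHKS,R)=25/4
iteration 5: select CDHKS,P (d=15/8, Q=-97/8); attach at lengths (33/16, -3/16); label the merged cluster CDHKPS
  updated: d(CDHKPS,R)=67/16
iteration 6: select CDHKPS,R (d=67/16); attach at lengths (67/32, 67/32); label the merged cluster CDHKPRS
final tree: (((((C:-3/10,K:13/10):41/12,(D:-1/8,S:25/8):37/12):57/16,H:7/16):33/16,P:-3/16):67/32,R:67/32)
total length: 329/16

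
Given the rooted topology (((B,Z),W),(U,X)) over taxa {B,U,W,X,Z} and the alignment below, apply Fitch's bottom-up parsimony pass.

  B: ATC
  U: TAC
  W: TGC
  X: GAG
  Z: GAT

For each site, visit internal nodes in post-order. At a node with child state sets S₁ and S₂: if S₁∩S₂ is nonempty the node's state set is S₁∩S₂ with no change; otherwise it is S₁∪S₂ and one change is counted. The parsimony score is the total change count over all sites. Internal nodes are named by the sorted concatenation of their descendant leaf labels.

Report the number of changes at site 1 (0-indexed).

[col 0] BZ: children B:{A}, Z:{G} ∪→ {A,G}; cost 1
[col 0] BWZ: children BZ:{A,G}, W:{T} ∪→ {A,G,T}; cost 1
[col 0] UX: children U:{T}, X:{G} ∪→ {G,T}; cost 1
[col 0] BUWXZ: children BWZ:{A,G,T}, UX:{G,T} ∩→ {G,T}; cost 0
[col 1] BZ: children B:{T}, Z:{A} ∪→ {A,T}; cost 1
[col 1] BWZ: children BZ:{A,T}, W:{G} ∪→ {A,G,T}; cost 1
[col 1] UX: children U:{A}, X:{A} ∩→ {A}; cost 0
[col 1] BUWXZ: children BWZ:{A,G,T}, UX:{A} ∩→ {A}; cost 0
[col 2] BZ: children B:{C}, Z:{T} ∪→ {C,T}; cost 1
[col 2] BWZ: children BZ:{C,T}, W:{C} ∩→ {C}; cost 0
[col 2] UX: children U:{C}, X:{G} ∪→ {C,G}; cost 1
[col 2] BUWXZ: children BWZ:{C}, UX:{C,G} ∩→ {C}; cost 0
per-site changes: [3, 2, 2]; total = 7

2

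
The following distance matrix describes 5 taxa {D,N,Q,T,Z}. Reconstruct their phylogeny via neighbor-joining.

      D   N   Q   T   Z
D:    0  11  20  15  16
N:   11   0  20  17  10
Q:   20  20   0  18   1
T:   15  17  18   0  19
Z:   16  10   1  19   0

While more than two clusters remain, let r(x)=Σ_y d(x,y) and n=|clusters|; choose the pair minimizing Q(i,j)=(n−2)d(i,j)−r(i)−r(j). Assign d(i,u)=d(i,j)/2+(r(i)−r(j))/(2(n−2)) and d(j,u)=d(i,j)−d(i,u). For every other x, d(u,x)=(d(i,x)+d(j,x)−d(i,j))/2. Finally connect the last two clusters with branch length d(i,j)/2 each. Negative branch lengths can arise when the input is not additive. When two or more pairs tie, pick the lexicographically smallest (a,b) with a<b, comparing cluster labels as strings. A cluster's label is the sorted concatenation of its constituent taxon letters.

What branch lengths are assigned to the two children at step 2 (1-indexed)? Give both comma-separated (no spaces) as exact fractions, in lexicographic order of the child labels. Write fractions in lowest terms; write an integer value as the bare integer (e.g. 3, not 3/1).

iteration 1: select Q,Z (d=1, Q=-102); attach at lengths (8/3, -5/3); label the merged cluster QZ
  updated: d(D,QZ)=35/2, d(N,QZ)=29/2, d(QZ,T)=18
iteration 2: select D,N (d=11, Q=-64); attach at lengths (23/4, 21/4); label the merged cluster DN
  updated: d(DN,QZ)=21/2, d(DN,T)=21/2
iteration 3: select DN,QZ (d=21/2, Q=-39); attach at lengths (3/2, 9); label the merged cluster DNQZ
  updated: d(DNQZ,T)=9
iteration 4: select DNQZ,T (d=9); attach at lengths (9/2, 9/2); label the merged cluster DNQTZ
final tree: (((D:23/4,N:21/4):3/2,(Q:8/3,Z:-5/3):9):9/2,T:9/2)
total length: 63/2

23/4,21/4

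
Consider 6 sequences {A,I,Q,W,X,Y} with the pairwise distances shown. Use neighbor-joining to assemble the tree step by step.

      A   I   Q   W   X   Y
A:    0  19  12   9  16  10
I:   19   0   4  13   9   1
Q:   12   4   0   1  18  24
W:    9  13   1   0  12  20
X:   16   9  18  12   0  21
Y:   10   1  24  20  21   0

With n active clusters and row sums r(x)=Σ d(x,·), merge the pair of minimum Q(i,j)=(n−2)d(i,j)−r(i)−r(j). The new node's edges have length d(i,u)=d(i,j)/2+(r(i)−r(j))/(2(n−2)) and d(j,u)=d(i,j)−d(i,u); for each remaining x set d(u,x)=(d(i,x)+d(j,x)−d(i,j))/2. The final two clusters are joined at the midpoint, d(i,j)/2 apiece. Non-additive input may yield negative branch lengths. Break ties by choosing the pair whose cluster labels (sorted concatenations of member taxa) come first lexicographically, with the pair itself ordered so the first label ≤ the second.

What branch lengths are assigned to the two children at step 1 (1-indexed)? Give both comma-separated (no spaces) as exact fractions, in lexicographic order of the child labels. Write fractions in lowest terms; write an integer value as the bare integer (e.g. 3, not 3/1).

-13/4,17/4

step 1: merge (I,Y) at d=1, Q=-118; branch lengths I→-13/4, Y→17/4; new cluster IY
  updated: d(A,IY)=14, d(IY,Q)=27/2, d(IY,W)=16, d(IY,X)=29/2
step 2: merge (Q,W) at d=1, Q=-159/2; branch lengths Q→19/12, W→-7/12; new cluster QW
  updated: d(A,QW)=10, d(IY,QW)=57/4, d(QW,X)=29/2
step 3: merge (A,QW) at d=10, Q=-235/4; branch lengths A→85/16, QW→75/16; new cluster AQW
  updated: d(AQW,IY)=73/8, d(AQW,X)=41/4
step 4: merge (AQW,IY) at d=73/8, Q=-271/8; branch lengths AQW→39/16, IY→107/16; new cluster AIQWY
  updated: d(AIQWY,X)=125/16
step 5: merge (AIQWY,X) at d=125/16; branch lengths AIQWY→125/32, X→125/32; new cluster AIQWXY
final tree: (((A:85/16,(Q:19/12,W:-7/12):75/16):39/16,(I:-13/4,Y:17/4):107/16):125/32,X:125/32)
total length: 463/16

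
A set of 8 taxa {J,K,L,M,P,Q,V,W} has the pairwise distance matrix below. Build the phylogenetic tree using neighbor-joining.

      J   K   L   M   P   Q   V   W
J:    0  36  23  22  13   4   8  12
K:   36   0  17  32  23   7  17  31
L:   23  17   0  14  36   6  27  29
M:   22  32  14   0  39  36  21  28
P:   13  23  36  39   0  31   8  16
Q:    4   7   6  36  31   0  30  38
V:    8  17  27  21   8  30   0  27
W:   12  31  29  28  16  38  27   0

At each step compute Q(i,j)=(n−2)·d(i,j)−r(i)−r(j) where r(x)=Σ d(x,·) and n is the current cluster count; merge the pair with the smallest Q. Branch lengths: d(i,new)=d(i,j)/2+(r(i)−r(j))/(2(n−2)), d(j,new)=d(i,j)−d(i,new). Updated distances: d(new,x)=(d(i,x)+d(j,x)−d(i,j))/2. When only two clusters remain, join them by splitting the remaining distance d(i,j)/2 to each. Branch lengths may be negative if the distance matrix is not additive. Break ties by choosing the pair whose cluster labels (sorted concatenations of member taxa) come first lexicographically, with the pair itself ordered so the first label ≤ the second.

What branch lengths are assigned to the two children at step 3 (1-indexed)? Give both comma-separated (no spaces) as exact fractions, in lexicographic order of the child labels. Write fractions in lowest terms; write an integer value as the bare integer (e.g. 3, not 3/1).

iteration 1: select K,Q (d=7, Q=-273); attach at lengths (53/12, 31/12); label the merged cluster KQ
  updated: d(J,KQ)=33/2, d(KQ,L)=8, d(KQ,M)=61/2, d(KQ,P)=47/2, d(KQ,V)=20, d(KQ,W)=31
iteration 2: select KQ,L (d=8, Q=-453/2); attach at lengths (13/4, 19/4); label the merged cluster KLQ
  updated: d(J,KLQ)=63/4, d(KLQ,M)=73/4, d(KLQ,P)=103/4, d(KLQ,V)=39/2, d(KLQ,W)=26
iteration 3: select KLQ,M (d=73/4, Q=-321/2); attach at lengths (25/4, 12); label the merged cluster KLMQ
  updated: d(J,KLMQ)=39/4, d(KLMQ,P)=93/4, d(KLMQ,V)=89/8, d(KLMQ,W)=143/8
iteration 4: select P,V (d=8, Q=-723/8); attach at lengths (241/48, 143/48); label the merged cluster PV
  updated: d(J,PV)=13/2, d(KLMQ,PV)=211/16, d(PV,W)=35/2
iteration 5: select J,PV (d=13/2, Q=-839/16); attach at lengths (65/64, 351/64); label the merged cluster JPV
  updated: d(JPV,KLMQ)=263/32, d(JPV,W)=23/2
iteration 6: select JPV,KLMQ (d=263/32, Q=-1203/32); attach at lengths (59/64, 467/64); label the merged cluster JKLMPQV
  updated: d(JKLMPQV,W)=677/64
iteration 7: select JKLMPQV,W (d=677/64); attach at lengths (677/128, 677/128); label the merged cluster JKLMPQVW
final tree: (((J:65/64,(P:241/48,V:143/48):351/64):59/64,(((K:53/12,Q:31/12):13/4,L:19/4):25/4,M:12):467/64):677/128,W:677/128)
total length: 4259/64

25/4,12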